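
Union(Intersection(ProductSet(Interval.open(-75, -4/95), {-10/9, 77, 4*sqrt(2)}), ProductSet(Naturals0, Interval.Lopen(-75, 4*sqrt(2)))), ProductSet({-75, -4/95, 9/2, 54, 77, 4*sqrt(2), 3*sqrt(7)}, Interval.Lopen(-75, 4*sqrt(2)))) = ProductSet({-75, -4/95, 9/2, 54, 77, 4*sqrt(2), 3*sqrt(7)}, Interval.Lopen(-75, 4*sqrt(2)))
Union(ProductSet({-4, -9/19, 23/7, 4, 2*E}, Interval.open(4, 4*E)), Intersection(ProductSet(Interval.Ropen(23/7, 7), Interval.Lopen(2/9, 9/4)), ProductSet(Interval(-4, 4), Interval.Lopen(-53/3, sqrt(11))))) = Union(ProductSet({-4, -9/19, 23/7, 4, 2*E}, Interval.open(4, 4*E)), ProductSet(Interval(23/7, 4), Interval.Lopen(2/9, 9/4)))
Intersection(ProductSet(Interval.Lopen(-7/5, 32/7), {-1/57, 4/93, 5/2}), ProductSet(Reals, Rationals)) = ProductSet(Interval.Lopen(-7/5, 32/7), {-1/57, 4/93, 5/2})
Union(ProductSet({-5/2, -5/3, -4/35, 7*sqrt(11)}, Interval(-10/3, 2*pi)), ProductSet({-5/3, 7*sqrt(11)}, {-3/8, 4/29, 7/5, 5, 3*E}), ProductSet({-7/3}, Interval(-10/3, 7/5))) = Union(ProductSet({-7/3}, Interval(-10/3, 7/5)), ProductSet({-5/3, 7*sqrt(11)}, {-3/8, 4/29, 7/5, 5, 3*E}), ProductSet({-5/2, -5/3, -4/35, 7*sqrt(11)}, Interval(-10/3, 2*pi)))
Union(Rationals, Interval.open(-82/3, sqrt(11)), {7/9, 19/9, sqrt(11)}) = Union(Interval(-82/3, sqrt(11)), Rationals)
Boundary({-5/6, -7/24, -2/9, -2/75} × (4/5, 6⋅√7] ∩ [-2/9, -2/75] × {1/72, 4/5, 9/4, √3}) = {-2/9, -2/75} × {9/4, √3}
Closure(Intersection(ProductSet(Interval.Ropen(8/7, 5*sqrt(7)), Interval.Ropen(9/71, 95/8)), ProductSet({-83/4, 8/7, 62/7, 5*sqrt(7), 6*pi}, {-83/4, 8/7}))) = ProductSet({8/7, 62/7}, {8/7})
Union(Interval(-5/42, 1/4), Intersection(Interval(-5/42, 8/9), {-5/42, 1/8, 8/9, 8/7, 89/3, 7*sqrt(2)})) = Union({8/9}, Interval(-5/42, 1/4))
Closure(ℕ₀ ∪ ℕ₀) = ℕ₀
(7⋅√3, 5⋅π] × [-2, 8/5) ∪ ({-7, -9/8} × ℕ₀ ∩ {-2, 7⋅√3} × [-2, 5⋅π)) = (7⋅√3, 5⋅π] × [-2, 8/5)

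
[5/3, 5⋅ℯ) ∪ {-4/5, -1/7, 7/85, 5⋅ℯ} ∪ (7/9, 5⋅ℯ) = {-4/5, -1/7, 7/85} ∪ (7/9, 5⋅ℯ]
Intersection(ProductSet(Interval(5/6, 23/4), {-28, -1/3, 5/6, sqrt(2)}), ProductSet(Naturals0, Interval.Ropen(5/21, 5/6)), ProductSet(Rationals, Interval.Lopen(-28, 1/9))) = EmptySet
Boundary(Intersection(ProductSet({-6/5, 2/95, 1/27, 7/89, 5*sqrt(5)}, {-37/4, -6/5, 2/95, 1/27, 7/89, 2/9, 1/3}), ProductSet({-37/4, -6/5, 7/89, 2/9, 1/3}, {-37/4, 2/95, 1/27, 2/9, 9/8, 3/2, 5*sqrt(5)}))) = ProductSet({-6/5, 7/89}, {-37/4, 2/95, 1/27, 2/9})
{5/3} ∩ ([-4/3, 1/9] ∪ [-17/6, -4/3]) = ∅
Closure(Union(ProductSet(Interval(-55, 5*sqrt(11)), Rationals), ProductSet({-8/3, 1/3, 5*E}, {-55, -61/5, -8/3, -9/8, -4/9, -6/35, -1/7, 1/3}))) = ProductSet(Interval(-55, 5*sqrt(11)), Reals)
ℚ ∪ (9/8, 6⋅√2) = ℚ ∪ [9/8, 6⋅√2)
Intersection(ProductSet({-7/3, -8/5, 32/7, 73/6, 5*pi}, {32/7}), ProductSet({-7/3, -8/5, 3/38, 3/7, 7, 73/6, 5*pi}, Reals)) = ProductSet({-7/3, -8/5, 73/6, 5*pi}, {32/7})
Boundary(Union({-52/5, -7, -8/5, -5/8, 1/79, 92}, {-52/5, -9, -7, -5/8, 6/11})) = {-52/5, -9, -7, -8/5, -5/8, 1/79, 6/11, 92}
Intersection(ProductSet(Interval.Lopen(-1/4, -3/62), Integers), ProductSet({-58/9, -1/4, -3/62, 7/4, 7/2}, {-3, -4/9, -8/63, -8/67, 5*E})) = ProductSet({-3/62}, {-3})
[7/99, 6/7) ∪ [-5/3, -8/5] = [-5/3, -8/5] ∪ [7/99, 6/7)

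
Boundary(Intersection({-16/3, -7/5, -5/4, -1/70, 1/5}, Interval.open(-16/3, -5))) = EmptySet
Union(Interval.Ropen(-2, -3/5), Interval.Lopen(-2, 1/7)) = Interval(-2, 1/7)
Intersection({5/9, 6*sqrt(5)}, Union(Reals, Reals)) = {5/9, 6*sqrt(5)}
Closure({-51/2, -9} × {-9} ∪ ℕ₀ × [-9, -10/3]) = ({-51/2, -9} × {-9}) ∪ (ℕ₀ × [-9, -10/3])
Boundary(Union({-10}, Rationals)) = Reals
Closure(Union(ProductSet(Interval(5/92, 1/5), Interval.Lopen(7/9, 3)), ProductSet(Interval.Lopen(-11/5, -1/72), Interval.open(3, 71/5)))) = Union(ProductSet({-11/5, -1/72}, Interval(3, 71/5)), ProductSet(Interval(-11/5, -1/72), {3, 71/5}), ProductSet(Interval.Lopen(-11/5, -1/72), Interval.open(3, 71/5)), ProductSet(Interval(5/92, 1/5), Interval(7/9, 3)))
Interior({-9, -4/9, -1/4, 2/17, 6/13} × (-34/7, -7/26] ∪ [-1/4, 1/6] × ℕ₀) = ∅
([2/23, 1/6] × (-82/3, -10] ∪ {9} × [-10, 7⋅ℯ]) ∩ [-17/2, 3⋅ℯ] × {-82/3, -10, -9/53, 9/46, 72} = [2/23, 1/6] × {-10}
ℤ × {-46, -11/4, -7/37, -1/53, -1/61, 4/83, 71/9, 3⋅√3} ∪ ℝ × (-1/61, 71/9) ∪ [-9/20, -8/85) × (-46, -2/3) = (ℝ × (-1/61, 71/9)) ∪ ([-9/20, -8/85) × (-46, -2/3)) ∪ (ℤ × {-46, -11/4, -7/37, -1/53, -1/61, 4/83, 71/9, 3⋅√3})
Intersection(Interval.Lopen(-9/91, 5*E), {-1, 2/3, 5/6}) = {2/3, 5/6}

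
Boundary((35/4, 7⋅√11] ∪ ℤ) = {35/4, 7⋅√11} ∪ (ℤ \ (35/4, 7⋅√11))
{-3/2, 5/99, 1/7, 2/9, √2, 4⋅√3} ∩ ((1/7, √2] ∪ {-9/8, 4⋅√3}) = {2/9, √2, 4⋅√3}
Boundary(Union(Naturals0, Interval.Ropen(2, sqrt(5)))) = Union(Complement(Naturals0, Interval.open(2, sqrt(5))), {sqrt(5)})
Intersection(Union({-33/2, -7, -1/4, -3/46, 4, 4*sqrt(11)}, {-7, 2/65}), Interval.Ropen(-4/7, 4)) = {-1/4, -3/46, 2/65}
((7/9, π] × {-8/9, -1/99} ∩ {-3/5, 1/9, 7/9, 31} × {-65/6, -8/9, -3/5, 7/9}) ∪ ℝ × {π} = ℝ × {π}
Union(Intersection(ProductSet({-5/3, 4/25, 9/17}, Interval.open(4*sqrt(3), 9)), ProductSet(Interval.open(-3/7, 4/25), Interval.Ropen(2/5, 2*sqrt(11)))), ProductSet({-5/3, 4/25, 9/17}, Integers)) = ProductSet({-5/3, 4/25, 9/17}, Integers)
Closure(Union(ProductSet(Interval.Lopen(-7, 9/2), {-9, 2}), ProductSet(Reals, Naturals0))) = Union(ProductSet(Interval(-7, 9/2), {-9, 2}), ProductSet(Reals, Naturals0))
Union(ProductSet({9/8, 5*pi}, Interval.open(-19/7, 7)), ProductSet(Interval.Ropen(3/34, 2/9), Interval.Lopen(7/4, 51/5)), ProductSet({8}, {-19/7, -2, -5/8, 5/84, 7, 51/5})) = Union(ProductSet({8}, {-19/7, -2, -5/8, 5/84, 7, 51/5}), ProductSet({9/8, 5*pi}, Interval.open(-19/7, 7)), ProductSet(Interval.Ropen(3/34, 2/9), Interval.Lopen(7/4, 51/5)))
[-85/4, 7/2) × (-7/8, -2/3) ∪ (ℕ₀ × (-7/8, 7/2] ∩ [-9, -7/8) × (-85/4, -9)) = [-85/4, 7/2) × (-7/8, -2/3)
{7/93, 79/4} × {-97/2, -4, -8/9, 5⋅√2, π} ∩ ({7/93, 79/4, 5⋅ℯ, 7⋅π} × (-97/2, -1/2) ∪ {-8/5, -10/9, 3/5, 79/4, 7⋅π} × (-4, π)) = {7/93, 79/4} × {-4, -8/9}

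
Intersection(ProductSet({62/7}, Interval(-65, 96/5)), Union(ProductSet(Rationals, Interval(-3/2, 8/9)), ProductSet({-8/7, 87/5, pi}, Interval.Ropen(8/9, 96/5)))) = ProductSet({62/7}, Interval(-3/2, 8/9))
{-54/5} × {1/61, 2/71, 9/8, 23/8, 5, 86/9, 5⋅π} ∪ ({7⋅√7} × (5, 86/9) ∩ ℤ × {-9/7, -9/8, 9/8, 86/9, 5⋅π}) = {-54/5} × {1/61, 2/71, 9/8, 23/8, 5, 86/9, 5⋅π}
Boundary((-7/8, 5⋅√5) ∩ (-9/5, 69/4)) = {-7/8, 5⋅√5}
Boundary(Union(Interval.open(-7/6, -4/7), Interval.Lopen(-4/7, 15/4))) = {-7/6, -4/7, 15/4}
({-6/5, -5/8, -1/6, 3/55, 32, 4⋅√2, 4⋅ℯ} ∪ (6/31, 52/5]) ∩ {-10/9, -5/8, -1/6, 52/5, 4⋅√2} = {-5/8, -1/6, 52/5, 4⋅√2}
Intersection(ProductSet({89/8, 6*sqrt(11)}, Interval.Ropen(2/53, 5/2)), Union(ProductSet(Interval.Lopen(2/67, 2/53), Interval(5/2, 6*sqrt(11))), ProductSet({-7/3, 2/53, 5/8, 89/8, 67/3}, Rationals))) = ProductSet({89/8}, Intersection(Interval.Ropen(2/53, 5/2), Rationals))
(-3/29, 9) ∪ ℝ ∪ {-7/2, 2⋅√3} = (-∞, ∞)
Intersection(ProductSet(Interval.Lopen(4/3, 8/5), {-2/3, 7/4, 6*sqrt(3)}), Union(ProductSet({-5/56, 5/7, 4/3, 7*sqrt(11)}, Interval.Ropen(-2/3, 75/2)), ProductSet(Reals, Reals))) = ProductSet(Interval.Lopen(4/3, 8/5), {-2/3, 7/4, 6*sqrt(3)})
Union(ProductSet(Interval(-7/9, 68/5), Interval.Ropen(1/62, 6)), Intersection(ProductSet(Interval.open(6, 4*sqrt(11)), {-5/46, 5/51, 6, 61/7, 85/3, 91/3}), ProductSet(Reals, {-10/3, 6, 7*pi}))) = Union(ProductSet(Interval(-7/9, 68/5), Interval.Ropen(1/62, 6)), ProductSet(Interval.open(6, 4*sqrt(11)), {6}))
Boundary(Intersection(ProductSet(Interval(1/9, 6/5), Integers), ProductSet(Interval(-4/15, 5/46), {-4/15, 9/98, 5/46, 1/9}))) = EmptySet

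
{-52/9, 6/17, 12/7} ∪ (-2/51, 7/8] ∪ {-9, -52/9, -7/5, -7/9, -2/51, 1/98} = {-9, -52/9, -7/5, -7/9, 12/7} ∪ [-2/51, 7/8]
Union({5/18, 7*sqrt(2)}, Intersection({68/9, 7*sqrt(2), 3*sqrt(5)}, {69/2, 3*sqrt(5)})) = {5/18, 7*sqrt(2), 3*sqrt(5)}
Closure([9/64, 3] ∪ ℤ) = ℤ ∪ [9/64, 3]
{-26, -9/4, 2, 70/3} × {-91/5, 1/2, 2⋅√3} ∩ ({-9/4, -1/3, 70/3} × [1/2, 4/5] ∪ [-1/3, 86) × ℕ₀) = {-9/4, 70/3} × {1/2}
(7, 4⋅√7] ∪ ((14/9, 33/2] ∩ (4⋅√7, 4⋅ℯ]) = (7, 4⋅ℯ]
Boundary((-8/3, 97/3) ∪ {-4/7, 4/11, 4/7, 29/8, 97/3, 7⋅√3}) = {-8/3, 97/3}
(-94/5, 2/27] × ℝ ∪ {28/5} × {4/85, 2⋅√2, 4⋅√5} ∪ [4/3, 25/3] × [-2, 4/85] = ((-94/5, 2/27] × ℝ) ∪ ([4/3, 25/3] × [-2, 4/85]) ∪ ({28/5} × {4/85, 2⋅√2, 4⋅√5})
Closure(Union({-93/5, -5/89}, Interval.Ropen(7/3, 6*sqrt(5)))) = Union({-93/5, -5/89}, Interval(7/3, 6*sqrt(5)))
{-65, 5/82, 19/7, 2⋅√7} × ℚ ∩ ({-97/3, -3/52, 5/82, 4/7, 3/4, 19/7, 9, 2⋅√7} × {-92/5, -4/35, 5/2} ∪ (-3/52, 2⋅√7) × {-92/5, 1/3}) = ({5/82, 19/7} × {-92/5, 1/3}) ∪ ({5/82, 19/7, 2⋅√7} × {-92/5, -4/35, 5/2})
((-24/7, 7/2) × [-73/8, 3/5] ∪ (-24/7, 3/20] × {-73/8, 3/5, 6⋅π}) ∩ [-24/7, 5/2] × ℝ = ((-24/7, 5/2] × [-73/8, 3/5]) ∪ ((-24/7, 3/20] × {-73/8, 3/5, 6⋅π})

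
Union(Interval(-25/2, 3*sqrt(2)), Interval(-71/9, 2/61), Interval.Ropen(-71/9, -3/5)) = Interval(-25/2, 3*sqrt(2))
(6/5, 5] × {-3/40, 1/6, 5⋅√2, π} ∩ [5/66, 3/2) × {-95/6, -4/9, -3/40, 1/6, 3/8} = (6/5, 3/2) × {-3/40, 1/6}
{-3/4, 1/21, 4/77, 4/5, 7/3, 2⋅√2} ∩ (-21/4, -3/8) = {-3/4}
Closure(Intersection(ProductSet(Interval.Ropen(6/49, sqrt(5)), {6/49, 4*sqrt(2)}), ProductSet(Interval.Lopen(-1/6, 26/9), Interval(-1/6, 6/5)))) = ProductSet(Interval(6/49, sqrt(5)), {6/49})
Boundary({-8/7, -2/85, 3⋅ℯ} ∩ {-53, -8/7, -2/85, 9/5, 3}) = {-8/7, -2/85}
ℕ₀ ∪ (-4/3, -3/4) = (-4/3, -3/4) ∪ ℕ₀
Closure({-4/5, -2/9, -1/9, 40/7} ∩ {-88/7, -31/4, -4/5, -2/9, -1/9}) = {-4/5, -2/9, -1/9}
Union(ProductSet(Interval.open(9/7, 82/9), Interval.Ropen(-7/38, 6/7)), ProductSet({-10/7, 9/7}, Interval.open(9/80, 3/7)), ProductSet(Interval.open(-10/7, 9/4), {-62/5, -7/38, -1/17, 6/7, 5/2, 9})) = Union(ProductSet({-10/7, 9/7}, Interval.open(9/80, 3/7)), ProductSet(Interval.open(-10/7, 9/4), {-62/5, -7/38, -1/17, 6/7, 5/2, 9}), ProductSet(Interval.open(9/7, 82/9), Interval.Ropen(-7/38, 6/7)))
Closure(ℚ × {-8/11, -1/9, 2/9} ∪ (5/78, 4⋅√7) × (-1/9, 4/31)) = (ℝ × {-8/11, -1/9, 2/9}) ∪ ({5/78, 4⋅√7} × [-1/9, 4/31]) ∪ ([5/78, 4⋅√7] × {-1/9, 4/31}) ∪ ((5/78, 4⋅√7) × (-1/9, 4/31))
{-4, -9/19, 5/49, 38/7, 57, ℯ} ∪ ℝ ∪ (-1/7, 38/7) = (-∞, ∞)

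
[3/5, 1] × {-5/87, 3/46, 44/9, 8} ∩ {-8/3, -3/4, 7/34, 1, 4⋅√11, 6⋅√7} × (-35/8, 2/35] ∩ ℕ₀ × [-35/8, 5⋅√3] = {1} × {-5/87}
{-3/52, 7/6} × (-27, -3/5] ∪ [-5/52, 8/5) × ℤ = ([-5/52, 8/5) × ℤ) ∪ ({-3/52, 7/6} × (-27, -3/5])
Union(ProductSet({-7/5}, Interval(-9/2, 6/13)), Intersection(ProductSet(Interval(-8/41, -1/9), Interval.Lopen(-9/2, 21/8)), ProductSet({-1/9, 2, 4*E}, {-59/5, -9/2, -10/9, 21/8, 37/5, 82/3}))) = Union(ProductSet({-7/5}, Interval(-9/2, 6/13)), ProductSet({-1/9}, {-10/9, 21/8}))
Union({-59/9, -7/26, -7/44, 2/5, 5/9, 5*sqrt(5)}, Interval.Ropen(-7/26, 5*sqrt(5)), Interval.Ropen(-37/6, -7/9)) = Union({-59/9}, Interval.Ropen(-37/6, -7/9), Interval(-7/26, 5*sqrt(5)))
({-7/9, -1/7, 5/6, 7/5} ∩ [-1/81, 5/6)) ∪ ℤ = ℤ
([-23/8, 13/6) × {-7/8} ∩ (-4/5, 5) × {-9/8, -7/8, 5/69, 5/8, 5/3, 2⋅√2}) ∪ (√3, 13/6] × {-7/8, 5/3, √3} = ((-4/5, 13/6) × {-7/8}) ∪ ((√3, 13/6] × {-7/8, 5/3, √3})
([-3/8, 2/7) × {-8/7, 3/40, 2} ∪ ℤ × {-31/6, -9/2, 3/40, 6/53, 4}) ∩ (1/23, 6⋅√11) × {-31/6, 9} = {1, 2, …, 19} × {-31/6}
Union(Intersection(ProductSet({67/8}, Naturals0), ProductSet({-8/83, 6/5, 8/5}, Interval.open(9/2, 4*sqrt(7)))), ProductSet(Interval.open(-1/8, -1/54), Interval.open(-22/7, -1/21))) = ProductSet(Interval.open(-1/8, -1/54), Interval.open(-22/7, -1/21))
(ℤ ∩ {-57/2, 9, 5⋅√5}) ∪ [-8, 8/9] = [-8, 8/9] ∪ {9}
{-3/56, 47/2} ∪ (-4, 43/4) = (-4, 43/4) ∪ {47/2}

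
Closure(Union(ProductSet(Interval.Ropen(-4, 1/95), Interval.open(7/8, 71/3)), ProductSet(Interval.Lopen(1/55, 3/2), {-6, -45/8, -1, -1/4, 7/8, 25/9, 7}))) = Union(ProductSet({-4, 1/95}, Interval(7/8, 71/3)), ProductSet(Interval(-4, 1/95), {7/8, 71/3}), ProductSet(Interval.Ropen(-4, 1/95), Interval.open(7/8, 71/3)), ProductSet(Interval(1/55, 3/2), {-6, -45/8, -1, -1/4, 7/8, 25/9, 7}))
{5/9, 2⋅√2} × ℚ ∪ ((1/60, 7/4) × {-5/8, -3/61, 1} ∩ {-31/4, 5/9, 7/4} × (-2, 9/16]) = {5/9, 2⋅√2} × ℚ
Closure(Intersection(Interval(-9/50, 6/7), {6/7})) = {6/7}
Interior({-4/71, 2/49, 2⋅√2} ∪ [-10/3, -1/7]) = (-10/3, -1/7)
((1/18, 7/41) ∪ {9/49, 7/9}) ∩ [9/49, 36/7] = {9/49, 7/9}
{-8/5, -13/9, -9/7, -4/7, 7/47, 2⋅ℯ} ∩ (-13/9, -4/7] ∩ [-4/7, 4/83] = {-4/7}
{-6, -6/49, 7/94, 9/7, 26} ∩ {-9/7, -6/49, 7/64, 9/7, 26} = {-6/49, 9/7, 26}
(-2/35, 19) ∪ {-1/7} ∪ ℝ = (-∞, ∞)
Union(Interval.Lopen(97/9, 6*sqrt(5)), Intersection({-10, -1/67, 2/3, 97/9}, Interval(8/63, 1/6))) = Interval.Lopen(97/9, 6*sqrt(5))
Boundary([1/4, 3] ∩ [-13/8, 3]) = {1/4, 3}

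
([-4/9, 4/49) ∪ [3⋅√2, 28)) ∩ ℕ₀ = {0} ∪ {5, 6, …, 27}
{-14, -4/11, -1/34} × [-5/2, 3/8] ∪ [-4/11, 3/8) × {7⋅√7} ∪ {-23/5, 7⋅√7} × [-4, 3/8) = ({-14, -4/11, -1/34} × [-5/2, 3/8]) ∪ ([-4/11, 3/8) × {7⋅√7}) ∪ ({-23/5, 7⋅√7} × [-4, 3/8))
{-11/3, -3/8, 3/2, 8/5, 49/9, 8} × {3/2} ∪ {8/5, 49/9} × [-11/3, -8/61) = ({8/5, 49/9} × [-11/3, -8/61)) ∪ ({-11/3, -3/8, 3/2, 8/5, 49/9, 8} × {3/2})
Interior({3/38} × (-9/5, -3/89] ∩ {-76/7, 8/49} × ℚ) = ∅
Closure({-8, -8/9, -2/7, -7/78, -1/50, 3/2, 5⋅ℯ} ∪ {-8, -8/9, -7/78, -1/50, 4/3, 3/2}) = {-8, -8/9, -2/7, -7/78, -1/50, 4/3, 3/2, 5⋅ℯ}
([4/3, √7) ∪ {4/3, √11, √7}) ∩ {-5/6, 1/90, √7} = {√7}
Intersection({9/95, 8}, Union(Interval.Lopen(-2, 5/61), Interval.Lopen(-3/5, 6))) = {9/95}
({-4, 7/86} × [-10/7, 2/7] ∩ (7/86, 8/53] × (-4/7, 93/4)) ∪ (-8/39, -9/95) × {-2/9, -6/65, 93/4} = (-8/39, -9/95) × {-2/9, -6/65, 93/4}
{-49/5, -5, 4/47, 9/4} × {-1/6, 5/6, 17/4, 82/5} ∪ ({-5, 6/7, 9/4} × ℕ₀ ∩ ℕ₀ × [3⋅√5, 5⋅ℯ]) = {-49/5, -5, 4/47, 9/4} × {-1/6, 5/6, 17/4, 82/5}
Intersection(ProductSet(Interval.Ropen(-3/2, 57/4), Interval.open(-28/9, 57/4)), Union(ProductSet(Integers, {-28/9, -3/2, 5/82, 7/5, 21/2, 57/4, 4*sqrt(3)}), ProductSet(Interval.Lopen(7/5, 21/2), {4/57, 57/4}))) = Union(ProductSet(Interval.Lopen(7/5, 21/2), {4/57}), ProductSet(Range(-1, 15, 1), {-3/2, 5/82, 7/5, 21/2, 4*sqrt(3)}))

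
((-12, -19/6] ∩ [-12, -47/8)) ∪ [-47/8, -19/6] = (-12, -19/6]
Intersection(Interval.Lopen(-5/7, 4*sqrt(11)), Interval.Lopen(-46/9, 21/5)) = Interval.Lopen(-5/7, 21/5)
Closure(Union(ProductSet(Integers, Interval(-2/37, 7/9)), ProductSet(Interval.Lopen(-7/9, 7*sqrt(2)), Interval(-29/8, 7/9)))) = Union(ProductSet(Integers, Interval(-2/37, 7/9)), ProductSet(Interval(-7/9, 7*sqrt(2)), Interval(-29/8, 7/9)))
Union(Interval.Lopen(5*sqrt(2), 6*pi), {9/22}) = Union({9/22}, Interval.Lopen(5*sqrt(2), 6*pi))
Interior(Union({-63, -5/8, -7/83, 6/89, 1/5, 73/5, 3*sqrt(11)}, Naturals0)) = EmptySet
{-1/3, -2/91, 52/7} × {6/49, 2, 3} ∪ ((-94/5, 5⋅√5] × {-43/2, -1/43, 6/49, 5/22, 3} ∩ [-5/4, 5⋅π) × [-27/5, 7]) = ({-1/3, -2/91, 52/7} × {6/49, 2, 3}) ∪ ([-5/4, 5⋅√5] × {-1/43, 6/49, 5/22, 3})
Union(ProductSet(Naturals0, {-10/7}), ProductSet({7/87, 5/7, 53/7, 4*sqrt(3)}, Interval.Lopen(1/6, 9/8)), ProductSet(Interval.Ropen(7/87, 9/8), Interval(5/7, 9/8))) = Union(ProductSet({7/87, 5/7, 53/7, 4*sqrt(3)}, Interval.Lopen(1/6, 9/8)), ProductSet(Interval.Ropen(7/87, 9/8), Interval(5/7, 9/8)), ProductSet(Naturals0, {-10/7}))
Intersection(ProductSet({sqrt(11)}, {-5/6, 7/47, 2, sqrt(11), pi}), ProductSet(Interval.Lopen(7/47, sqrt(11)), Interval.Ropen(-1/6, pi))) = ProductSet({sqrt(11)}, {7/47, 2})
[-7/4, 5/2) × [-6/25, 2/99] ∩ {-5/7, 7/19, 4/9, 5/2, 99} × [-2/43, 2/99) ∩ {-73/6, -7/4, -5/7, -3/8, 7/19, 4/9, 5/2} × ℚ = {-5/7, 7/19, 4/9} × (ℚ ∩ [-2/43, 2/99))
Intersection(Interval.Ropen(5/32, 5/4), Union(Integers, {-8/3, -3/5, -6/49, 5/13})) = Union({5/13}, Range(1, 2, 1))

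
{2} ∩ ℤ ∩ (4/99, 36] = {2}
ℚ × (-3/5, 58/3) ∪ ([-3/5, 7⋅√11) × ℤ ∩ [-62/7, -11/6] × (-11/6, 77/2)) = ℚ × (-3/5, 58/3)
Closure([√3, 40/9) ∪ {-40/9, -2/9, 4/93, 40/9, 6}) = {-40/9, -2/9, 4/93, 6} ∪ [√3, 40/9]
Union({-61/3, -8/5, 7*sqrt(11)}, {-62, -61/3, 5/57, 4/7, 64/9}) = {-62, -61/3, -8/5, 5/57, 4/7, 64/9, 7*sqrt(11)}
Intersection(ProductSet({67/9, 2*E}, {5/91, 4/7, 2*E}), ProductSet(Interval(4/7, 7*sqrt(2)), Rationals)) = ProductSet({67/9, 2*E}, {5/91, 4/7})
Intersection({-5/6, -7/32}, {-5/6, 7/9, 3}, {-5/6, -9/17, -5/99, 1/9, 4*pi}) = {-5/6}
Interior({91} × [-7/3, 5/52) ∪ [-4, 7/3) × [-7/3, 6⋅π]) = (-4, 7/3) × (-7/3, 6⋅π)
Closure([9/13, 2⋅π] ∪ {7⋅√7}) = [9/13, 2⋅π] ∪ {7⋅√7}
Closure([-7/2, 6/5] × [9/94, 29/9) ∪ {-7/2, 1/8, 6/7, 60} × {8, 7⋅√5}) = ([-7/2, 6/5] × [9/94, 29/9]) ∪ ({-7/2, 1/8, 6/7, 60} × {8, 7⋅√5})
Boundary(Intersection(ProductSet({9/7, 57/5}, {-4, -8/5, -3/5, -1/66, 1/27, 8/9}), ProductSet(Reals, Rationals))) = ProductSet({9/7, 57/5}, {-4, -8/5, -3/5, -1/66, 1/27, 8/9})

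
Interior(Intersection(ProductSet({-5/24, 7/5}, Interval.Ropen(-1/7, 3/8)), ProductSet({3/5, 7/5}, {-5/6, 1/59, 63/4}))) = EmptySet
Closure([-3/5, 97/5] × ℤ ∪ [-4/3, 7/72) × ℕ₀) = ([-4/3, 7/72] × ℕ₀) ∪ ([-3/5, 97/5] × ℤ)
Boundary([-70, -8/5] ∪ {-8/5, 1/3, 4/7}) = {-70, -8/5, 1/3, 4/7}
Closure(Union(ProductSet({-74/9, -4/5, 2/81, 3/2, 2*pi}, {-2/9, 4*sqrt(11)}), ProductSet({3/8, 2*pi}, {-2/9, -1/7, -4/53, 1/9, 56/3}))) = Union(ProductSet({3/8, 2*pi}, {-2/9, -1/7, -4/53, 1/9, 56/3}), ProductSet({-74/9, -4/5, 2/81, 3/2, 2*pi}, {-2/9, 4*sqrt(11)}))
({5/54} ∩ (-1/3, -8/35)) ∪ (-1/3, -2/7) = (-1/3, -2/7)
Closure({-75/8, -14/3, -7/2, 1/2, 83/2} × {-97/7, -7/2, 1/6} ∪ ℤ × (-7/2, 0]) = (ℤ × [-7/2, 0]) ∪ ({-75/8, -14/3, -7/2, 1/2, 83/2} × {-97/7, -7/2, 1/6})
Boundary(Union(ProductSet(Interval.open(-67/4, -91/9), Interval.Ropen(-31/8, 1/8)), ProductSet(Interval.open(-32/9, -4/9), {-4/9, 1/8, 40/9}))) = Union(ProductSet({-67/4, -91/9}, Interval(-31/8, 1/8)), ProductSet(Interval(-67/4, -91/9), {-31/8, 1/8}), ProductSet(Interval(-32/9, -4/9), {-4/9, 1/8, 40/9}))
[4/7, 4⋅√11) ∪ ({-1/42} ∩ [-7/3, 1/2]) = {-1/42} ∪ [4/7, 4⋅√11)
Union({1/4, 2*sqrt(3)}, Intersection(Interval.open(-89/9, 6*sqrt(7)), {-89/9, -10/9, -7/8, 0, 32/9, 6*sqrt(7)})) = {-10/9, -7/8, 0, 1/4, 32/9, 2*sqrt(3)}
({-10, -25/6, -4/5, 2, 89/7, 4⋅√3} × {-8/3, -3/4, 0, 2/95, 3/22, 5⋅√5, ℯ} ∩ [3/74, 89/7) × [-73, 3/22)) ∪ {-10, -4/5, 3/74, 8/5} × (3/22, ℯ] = ({-10, -4/5, 3/74, 8/5} × (3/22, ℯ]) ∪ ({2, 4⋅√3} × {-8/3, -3/4, 0, 2/95})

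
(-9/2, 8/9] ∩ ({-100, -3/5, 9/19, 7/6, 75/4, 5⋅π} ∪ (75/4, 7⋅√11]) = {-3/5, 9/19}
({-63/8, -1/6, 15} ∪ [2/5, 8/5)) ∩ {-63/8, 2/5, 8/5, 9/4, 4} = {-63/8, 2/5}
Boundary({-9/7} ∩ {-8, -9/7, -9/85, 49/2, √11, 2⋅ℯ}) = {-9/7}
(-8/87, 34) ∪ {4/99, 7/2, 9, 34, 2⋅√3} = (-8/87, 34]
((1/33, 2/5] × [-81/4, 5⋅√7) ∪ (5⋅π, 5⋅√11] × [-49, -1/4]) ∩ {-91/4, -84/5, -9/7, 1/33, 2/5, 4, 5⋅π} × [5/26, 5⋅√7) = {2/5} × [5/26, 5⋅√7)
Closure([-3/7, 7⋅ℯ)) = [-3/7, 7⋅ℯ]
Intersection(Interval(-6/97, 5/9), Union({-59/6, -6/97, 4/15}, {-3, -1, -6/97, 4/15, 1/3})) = {-6/97, 4/15, 1/3}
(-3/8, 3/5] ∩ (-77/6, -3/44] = (-3/8, -3/44]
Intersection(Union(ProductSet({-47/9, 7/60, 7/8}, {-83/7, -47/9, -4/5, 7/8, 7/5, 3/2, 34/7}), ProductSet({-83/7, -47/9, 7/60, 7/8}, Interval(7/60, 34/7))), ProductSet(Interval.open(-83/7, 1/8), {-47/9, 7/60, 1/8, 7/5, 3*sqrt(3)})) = ProductSet({-47/9, 7/60}, {-47/9, 7/60, 1/8, 7/5})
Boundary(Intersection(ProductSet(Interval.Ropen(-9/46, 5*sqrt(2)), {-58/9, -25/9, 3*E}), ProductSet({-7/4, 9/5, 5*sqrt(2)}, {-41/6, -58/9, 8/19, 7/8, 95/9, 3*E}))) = ProductSet({9/5}, {-58/9, 3*E})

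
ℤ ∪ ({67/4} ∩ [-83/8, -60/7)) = ℤ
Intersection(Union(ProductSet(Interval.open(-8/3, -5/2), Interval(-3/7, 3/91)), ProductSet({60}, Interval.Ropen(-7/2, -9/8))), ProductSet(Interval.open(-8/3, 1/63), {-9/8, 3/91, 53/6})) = ProductSet(Interval.open(-8/3, -5/2), {3/91})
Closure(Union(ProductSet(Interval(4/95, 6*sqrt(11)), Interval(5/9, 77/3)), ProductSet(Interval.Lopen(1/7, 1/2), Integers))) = Union(ProductSet(Interval(4/95, 6*sqrt(11)), Interval(5/9, 77/3)), ProductSet(Interval(1/7, 1/2), Complement(Integers, Interval.open(5/9, 77/3))), ProductSet(Interval.Lopen(1/7, 1/2), Integers))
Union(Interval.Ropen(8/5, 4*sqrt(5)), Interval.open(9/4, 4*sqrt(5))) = Interval.Ropen(8/5, 4*sqrt(5))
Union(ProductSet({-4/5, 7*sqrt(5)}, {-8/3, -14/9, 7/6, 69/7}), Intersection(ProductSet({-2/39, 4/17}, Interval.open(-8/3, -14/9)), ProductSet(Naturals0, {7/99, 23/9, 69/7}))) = ProductSet({-4/5, 7*sqrt(5)}, {-8/3, -14/9, 7/6, 69/7})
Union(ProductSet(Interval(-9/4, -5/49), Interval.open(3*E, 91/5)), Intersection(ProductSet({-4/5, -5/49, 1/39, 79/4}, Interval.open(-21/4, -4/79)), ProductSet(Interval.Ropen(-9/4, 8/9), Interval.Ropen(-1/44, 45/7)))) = ProductSet(Interval(-9/4, -5/49), Interval.open(3*E, 91/5))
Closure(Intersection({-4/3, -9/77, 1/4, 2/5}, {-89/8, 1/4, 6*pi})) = {1/4}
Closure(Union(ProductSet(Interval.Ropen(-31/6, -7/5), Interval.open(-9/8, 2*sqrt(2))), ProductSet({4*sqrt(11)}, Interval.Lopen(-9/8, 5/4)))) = Union(ProductSet({4*sqrt(11)}, Interval(-9/8, 5/4)), ProductSet({-31/6, -7/5}, Interval(-9/8, 2*sqrt(2))), ProductSet(Interval(-31/6, -7/5), {-9/8, 2*sqrt(2)}), ProductSet(Interval.Ropen(-31/6, -7/5), Interval.open(-9/8, 2*sqrt(2))))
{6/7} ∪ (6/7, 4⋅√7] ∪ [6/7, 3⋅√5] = [6/7, 4⋅√7]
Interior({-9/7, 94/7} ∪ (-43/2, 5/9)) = (-43/2, 5/9)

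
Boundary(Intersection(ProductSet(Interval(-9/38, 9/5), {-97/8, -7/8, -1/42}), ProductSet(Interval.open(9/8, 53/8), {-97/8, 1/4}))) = ProductSet(Interval(9/8, 9/5), {-97/8})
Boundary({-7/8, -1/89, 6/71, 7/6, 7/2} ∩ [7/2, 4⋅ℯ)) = {7/2}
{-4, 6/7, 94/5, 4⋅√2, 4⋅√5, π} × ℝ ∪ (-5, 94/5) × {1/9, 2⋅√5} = ((-5, 94/5) × {1/9, 2⋅√5}) ∪ ({-4, 6/7, 94/5, 4⋅√2, 4⋅√5, π} × ℝ)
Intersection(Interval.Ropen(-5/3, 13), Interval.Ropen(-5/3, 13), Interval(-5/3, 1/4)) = Interval(-5/3, 1/4)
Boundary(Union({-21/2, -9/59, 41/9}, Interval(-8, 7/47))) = {-21/2, -8, 7/47, 41/9}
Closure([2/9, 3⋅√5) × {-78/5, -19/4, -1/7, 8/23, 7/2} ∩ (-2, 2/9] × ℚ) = {2/9} × {-78/5, -19/4, -1/7, 8/23, 7/2}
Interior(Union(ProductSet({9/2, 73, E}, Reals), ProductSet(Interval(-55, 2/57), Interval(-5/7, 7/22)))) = ProductSet(Interval.open(-55, 2/57), Interval.open(-5/7, 7/22))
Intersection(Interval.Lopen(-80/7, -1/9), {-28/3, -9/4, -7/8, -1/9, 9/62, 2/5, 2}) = {-28/3, -9/4, -7/8, -1/9}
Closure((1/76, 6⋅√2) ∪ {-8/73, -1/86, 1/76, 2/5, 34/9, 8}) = {-8/73, -1/86} ∪ [1/76, 6⋅√2]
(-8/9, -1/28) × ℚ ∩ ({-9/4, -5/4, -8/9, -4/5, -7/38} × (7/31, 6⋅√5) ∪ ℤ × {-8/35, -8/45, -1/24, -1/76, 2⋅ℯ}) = {-4/5, -7/38} × (ℚ ∩ (7/31, 6⋅√5))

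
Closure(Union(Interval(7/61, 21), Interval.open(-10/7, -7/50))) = Union(Interval(-10/7, -7/50), Interval(7/61, 21))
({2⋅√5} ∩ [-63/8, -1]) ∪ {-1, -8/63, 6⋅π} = {-1, -8/63, 6⋅π}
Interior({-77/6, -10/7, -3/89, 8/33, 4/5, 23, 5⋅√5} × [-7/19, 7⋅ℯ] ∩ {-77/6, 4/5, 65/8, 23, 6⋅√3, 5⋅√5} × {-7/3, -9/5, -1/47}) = ∅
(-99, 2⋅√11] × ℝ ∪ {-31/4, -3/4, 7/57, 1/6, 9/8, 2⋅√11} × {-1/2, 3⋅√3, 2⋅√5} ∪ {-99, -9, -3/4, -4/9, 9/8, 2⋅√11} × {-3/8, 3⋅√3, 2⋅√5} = ((-99, 2⋅√11] × ℝ) ∪ ({-99, -9, -3/4, -4/9, 9/8, 2⋅√11} × {-3/8, 3⋅√3, 2⋅√5})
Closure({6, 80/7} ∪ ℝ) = ℝ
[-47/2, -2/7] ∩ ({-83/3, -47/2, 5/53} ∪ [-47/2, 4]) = [-47/2, -2/7]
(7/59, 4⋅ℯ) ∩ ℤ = {1, 2, …, 10}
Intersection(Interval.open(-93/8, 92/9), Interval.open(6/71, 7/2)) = Interval.open(6/71, 7/2)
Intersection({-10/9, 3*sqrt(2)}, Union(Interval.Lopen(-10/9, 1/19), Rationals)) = {-10/9}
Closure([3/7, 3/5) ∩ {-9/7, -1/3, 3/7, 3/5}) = {3/7}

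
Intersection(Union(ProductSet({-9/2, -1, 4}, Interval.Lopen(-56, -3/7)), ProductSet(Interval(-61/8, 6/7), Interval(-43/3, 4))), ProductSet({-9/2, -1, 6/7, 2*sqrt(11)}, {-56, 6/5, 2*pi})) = ProductSet({-9/2, -1, 6/7}, {6/5})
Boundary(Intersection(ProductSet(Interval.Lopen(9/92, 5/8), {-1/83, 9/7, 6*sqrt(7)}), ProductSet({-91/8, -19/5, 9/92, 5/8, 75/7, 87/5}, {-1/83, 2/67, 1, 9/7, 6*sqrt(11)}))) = ProductSet({5/8}, {-1/83, 9/7})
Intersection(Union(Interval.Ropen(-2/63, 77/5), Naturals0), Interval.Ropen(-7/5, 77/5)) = Union(Interval.Ropen(-2/63, 77/5), Range(0, 16, 1))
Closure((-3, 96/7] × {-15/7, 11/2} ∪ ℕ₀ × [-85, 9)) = (ℕ₀ × [-85, 9]) ∪ ([-3, 96/7] × {-15/7, 11/2})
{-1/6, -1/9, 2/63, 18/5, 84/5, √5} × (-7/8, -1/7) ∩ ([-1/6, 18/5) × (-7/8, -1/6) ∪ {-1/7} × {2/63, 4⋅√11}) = {-1/6, -1/9, 2/63, √5} × (-7/8, -1/6)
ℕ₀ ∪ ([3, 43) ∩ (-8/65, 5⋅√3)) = ℕ₀ ∪ [3, 5⋅√3)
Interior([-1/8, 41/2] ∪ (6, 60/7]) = (-1/8, 41/2)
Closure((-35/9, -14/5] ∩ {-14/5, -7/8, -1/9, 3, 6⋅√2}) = {-14/5}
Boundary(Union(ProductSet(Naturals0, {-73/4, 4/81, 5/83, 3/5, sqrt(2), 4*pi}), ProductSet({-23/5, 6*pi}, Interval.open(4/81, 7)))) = Union(ProductSet({-23/5, 6*pi}, Interval(4/81, 7)), ProductSet(Naturals0, {-73/4, 4/81, 5/83, 3/5, sqrt(2), 4*pi}))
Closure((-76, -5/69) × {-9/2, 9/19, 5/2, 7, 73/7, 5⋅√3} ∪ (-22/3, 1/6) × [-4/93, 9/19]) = ([-22/3, 1/6] × [-4/93, 9/19]) ∪ ([-76, -5/69] × {-9/2, 9/19, 5/2, 7, 73/7, 5⋅√3})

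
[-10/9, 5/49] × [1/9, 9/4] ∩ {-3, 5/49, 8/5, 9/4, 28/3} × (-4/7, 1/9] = {5/49} × {1/9}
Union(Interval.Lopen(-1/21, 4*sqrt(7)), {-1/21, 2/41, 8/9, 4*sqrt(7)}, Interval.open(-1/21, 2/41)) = Interval(-1/21, 4*sqrt(7))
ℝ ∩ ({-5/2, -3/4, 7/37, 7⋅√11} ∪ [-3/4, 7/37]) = {-5/2, 7⋅√11} ∪ [-3/4, 7/37]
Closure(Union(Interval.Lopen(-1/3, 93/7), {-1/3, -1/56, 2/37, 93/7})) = Interval(-1/3, 93/7)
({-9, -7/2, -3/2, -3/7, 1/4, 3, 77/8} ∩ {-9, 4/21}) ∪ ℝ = ℝ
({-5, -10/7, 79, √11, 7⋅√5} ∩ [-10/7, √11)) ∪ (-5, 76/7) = (-5, 76/7)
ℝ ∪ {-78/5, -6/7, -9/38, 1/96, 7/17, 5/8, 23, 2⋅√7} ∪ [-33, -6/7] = (-∞, ∞)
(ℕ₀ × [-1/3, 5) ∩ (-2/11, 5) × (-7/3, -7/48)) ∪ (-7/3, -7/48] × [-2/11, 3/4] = ({0, 1, …, 4} × [-1/3, -7/48)) ∪ ((-7/3, -7/48] × [-2/11, 3/4])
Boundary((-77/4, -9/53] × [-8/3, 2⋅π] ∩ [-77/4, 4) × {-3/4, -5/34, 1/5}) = [-77/4, -9/53] × {-3/4, -5/34, 1/5}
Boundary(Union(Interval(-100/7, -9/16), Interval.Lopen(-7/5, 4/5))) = {-100/7, 4/5}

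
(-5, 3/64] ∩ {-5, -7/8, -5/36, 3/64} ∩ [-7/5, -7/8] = {-7/8}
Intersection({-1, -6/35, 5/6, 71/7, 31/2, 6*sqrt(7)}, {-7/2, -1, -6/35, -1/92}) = {-1, -6/35}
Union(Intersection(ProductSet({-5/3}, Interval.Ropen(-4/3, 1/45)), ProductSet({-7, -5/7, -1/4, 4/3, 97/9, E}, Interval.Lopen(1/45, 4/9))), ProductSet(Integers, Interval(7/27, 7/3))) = ProductSet(Integers, Interval(7/27, 7/3))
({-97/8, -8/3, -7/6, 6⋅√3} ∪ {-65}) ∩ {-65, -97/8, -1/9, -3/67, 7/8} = {-65, -97/8}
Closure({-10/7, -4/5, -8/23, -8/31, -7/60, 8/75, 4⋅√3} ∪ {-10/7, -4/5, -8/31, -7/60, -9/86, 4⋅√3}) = {-10/7, -4/5, -8/23, -8/31, -7/60, -9/86, 8/75, 4⋅√3}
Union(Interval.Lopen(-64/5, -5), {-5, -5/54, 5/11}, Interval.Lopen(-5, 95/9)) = Interval.Lopen(-64/5, 95/9)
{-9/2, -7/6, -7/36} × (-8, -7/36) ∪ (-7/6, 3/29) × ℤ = ((-7/6, 3/29) × ℤ) ∪ ({-9/2, -7/6, -7/36} × (-8, -7/36))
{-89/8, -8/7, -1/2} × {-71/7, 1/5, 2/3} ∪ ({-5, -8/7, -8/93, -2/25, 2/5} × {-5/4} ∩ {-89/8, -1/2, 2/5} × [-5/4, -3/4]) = ({2/5} × {-5/4}) ∪ ({-89/8, -8/7, -1/2} × {-71/7, 1/5, 2/3})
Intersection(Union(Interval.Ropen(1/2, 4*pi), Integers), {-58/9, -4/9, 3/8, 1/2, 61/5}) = {1/2, 61/5}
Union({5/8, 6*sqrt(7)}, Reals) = Reals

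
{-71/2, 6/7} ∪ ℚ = ℚ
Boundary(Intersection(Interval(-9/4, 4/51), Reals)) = {-9/4, 4/51}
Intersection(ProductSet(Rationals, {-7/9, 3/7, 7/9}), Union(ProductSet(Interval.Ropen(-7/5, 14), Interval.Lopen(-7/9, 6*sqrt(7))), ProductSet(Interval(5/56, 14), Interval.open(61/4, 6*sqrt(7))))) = ProductSet(Intersection(Interval.Ropen(-7/5, 14), Rationals), {3/7, 7/9})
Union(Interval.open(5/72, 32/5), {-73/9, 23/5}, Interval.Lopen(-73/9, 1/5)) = Interval.Ropen(-73/9, 32/5)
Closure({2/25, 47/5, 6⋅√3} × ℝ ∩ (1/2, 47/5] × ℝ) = {47/5} × ℝ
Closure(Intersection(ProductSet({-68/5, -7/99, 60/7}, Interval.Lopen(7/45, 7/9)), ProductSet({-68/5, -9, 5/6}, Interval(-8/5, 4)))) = ProductSet({-68/5}, Interval(7/45, 7/9))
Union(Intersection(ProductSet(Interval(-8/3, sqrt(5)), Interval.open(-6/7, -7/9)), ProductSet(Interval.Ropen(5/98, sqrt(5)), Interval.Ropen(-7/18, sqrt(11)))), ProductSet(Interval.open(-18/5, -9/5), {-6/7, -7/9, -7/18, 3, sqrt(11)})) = ProductSet(Interval.open(-18/5, -9/5), {-6/7, -7/9, -7/18, 3, sqrt(11)})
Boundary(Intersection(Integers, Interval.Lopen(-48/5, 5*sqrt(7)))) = Range(-9, 14, 1)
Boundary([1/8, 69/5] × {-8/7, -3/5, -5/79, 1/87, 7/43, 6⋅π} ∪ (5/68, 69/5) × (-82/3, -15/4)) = ({5/68, 69/5} × [-82/3, -15/4]) ∪ ([5/68, 69/5] × {-82/3, -15/4}) ∪ ([1/8, 69/5] × {-8/7, -3/5, -5/79, 1/87, 7/43, 6⋅π})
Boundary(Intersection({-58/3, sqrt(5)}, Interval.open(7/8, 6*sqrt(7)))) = {sqrt(5)}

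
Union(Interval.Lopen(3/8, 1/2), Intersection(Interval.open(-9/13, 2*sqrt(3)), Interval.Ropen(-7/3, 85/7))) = Interval.open(-9/13, 2*sqrt(3))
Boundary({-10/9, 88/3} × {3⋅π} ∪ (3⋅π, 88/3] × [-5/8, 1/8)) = ({-10/9, 88/3} × {3⋅π}) ∪ ({88/3, 3⋅π} × [-5/8, 1/8]) ∪ ([3⋅π, 88/3] × {-5/8, 1/8})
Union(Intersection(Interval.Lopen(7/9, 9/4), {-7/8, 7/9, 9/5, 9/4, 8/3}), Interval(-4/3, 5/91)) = Union({9/5, 9/4}, Interval(-4/3, 5/91))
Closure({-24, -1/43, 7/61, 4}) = {-24, -1/43, 7/61, 4}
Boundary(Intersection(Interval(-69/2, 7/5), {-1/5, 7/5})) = {-1/5, 7/5}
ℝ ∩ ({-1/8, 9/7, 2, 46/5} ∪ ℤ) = ℤ ∪ {-1/8, 9/7, 46/5}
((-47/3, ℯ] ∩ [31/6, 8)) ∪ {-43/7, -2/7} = {-43/7, -2/7}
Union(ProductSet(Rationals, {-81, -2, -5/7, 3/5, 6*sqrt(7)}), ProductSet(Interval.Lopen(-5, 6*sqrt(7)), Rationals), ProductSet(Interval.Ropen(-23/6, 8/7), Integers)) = Union(ProductSet(Interval.Lopen(-5, 6*sqrt(7)), Rationals), ProductSet(Rationals, {-81, -2, -5/7, 3/5, 6*sqrt(7)}))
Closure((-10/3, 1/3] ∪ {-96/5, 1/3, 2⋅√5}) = {-96/5, 2⋅√5} ∪ [-10/3, 1/3]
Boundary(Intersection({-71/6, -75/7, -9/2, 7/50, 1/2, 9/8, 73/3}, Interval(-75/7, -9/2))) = {-75/7, -9/2}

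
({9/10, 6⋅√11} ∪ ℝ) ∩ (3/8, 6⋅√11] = (3/8, 6⋅√11]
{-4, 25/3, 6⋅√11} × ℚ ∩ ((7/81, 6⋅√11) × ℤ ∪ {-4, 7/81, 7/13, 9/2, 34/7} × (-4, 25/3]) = ({25/3} × ℤ) ∪ ({-4} × (ℚ ∩ (-4, 25/3]))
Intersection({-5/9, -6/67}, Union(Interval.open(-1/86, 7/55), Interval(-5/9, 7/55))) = {-5/9, -6/67}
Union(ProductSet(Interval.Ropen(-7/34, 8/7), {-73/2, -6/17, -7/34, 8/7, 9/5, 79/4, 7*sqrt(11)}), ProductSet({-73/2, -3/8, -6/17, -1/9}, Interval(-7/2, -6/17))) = Union(ProductSet({-73/2, -3/8, -6/17, -1/9}, Interval(-7/2, -6/17)), ProductSet(Interval.Ropen(-7/34, 8/7), {-73/2, -6/17, -7/34, 8/7, 9/5, 79/4, 7*sqrt(11)}))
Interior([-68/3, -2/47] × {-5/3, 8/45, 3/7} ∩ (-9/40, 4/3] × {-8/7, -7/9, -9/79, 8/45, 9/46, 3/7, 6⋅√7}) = ∅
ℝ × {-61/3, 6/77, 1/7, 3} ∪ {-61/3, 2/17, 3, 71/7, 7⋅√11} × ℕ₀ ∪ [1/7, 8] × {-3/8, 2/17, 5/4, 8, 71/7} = (ℝ × {-61/3, 6/77, 1/7, 3}) ∪ ({-61/3, 2/17, 3, 71/7, 7⋅√11} × ℕ₀) ∪ ([1/7, 8] × {-3/8, 2/17, 5/4, 8, 71/7})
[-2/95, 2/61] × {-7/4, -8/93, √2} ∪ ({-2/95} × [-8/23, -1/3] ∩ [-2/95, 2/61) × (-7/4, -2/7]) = ({-2/95} × [-8/23, -1/3]) ∪ ([-2/95, 2/61] × {-7/4, -8/93, √2})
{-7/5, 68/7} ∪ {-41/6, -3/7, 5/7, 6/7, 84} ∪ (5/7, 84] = {-41/6, -7/5, -3/7} ∪ [5/7, 84]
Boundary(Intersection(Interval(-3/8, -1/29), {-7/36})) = {-7/36}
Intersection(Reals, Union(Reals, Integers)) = Reals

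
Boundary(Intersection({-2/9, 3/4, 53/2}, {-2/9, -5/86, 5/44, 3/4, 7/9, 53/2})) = {-2/9, 3/4, 53/2}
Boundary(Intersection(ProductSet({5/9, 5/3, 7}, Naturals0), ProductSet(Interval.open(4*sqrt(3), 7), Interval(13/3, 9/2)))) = EmptySet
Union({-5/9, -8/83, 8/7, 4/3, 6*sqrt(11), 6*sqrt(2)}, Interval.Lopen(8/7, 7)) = Union({-5/9, -8/83, 6*sqrt(11), 6*sqrt(2)}, Interval(8/7, 7))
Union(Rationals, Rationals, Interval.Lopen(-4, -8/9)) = Union(Interval(-4, -8/9), Rationals)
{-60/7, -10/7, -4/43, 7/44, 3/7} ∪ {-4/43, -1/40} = {-60/7, -10/7, -4/43, -1/40, 7/44, 3/7}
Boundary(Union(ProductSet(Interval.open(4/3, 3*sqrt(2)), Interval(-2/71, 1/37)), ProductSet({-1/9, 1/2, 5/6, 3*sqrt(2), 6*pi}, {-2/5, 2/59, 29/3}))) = Union(ProductSet({4/3, 3*sqrt(2)}, Interval(-2/71, 1/37)), ProductSet({-1/9, 1/2, 5/6, 3*sqrt(2), 6*pi}, {-2/5, 2/59, 29/3}), ProductSet(Interval(4/3, 3*sqrt(2)), {-2/71, 1/37}))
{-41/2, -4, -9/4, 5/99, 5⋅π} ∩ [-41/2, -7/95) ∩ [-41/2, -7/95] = {-41/2, -4, -9/4}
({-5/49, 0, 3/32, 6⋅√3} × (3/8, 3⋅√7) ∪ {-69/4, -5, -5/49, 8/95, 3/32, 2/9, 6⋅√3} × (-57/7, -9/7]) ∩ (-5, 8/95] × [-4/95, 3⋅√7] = {-5/49, 0} × (3/8, 3⋅√7)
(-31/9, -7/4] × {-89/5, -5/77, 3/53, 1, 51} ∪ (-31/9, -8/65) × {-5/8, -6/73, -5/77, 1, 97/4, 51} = ((-31/9, -7/4] × {-89/5, -5/77, 3/53, 1, 51}) ∪ ((-31/9, -8/65) × {-5/8, -6/73, -5/77, 1, 97/4, 51})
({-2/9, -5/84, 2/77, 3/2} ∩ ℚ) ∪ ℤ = ℤ ∪ {-2/9, -5/84, 2/77, 3/2}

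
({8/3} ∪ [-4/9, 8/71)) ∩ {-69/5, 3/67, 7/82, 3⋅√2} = {3/67, 7/82}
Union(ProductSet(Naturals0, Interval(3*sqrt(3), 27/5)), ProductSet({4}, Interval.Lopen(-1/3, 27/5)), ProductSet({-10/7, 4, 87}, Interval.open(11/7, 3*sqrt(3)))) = Union(ProductSet({4}, Interval.Lopen(-1/3, 27/5)), ProductSet({-10/7, 4, 87}, Interval.open(11/7, 3*sqrt(3))), ProductSet(Naturals0, Interval(3*sqrt(3), 27/5)))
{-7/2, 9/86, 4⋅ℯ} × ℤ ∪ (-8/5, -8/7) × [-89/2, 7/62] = ({-7/2, 9/86, 4⋅ℯ} × ℤ) ∪ ((-8/5, -8/7) × [-89/2, 7/62])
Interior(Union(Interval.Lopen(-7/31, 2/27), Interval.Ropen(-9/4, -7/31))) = Union(Interval.open(-9/4, -7/31), Interval.open(-7/31, 2/27))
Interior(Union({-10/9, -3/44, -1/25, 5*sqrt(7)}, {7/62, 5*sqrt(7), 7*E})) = EmptySet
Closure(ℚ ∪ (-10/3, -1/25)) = ℚ ∪ (-∞, ∞)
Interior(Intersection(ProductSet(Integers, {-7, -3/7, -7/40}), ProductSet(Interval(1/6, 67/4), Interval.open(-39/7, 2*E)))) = EmptySet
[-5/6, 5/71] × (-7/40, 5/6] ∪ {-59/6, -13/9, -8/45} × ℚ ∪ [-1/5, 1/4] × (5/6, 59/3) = ({-59/6, -13/9, -8/45} × ℚ) ∪ ([-5/6, 5/71] × (-7/40, 5/6]) ∪ ([-1/5, 1/4] × (5/6, 59/3))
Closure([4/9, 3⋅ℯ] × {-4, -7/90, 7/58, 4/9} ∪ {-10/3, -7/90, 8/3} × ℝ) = ({-10/3, -7/90, 8/3} × ℝ) ∪ ([4/9, 3⋅ℯ] × {-4, -7/90, 7/58, 4/9})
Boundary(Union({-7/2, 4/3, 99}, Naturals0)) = Union({-7/2, 4/3}, Naturals0)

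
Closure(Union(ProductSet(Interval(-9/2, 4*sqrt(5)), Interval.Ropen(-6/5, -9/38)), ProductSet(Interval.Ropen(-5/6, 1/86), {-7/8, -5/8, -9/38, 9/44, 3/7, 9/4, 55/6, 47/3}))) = Union(ProductSet(Interval(-9/2, 4*sqrt(5)), Interval(-6/5, -9/38)), ProductSet(Interval(-5/6, 1/86), {-9/38, 9/44, 3/7, 9/4, 55/6, 47/3}), ProductSet(Interval.Ropen(-5/6, 1/86), {-7/8, -5/8, -9/38, 9/44, 3/7, 9/4, 55/6, 47/3}))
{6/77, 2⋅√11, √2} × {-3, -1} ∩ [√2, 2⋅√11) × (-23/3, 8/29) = {√2} × {-3, -1}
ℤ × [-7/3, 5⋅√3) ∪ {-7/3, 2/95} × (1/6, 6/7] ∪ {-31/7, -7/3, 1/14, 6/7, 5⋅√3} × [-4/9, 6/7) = ({-7/3, 2/95} × (1/6, 6/7]) ∪ (ℤ × [-7/3, 5⋅√3)) ∪ ({-31/7, -7/3, 1/14, 6/7, 5⋅√3} × [-4/9, 6/7))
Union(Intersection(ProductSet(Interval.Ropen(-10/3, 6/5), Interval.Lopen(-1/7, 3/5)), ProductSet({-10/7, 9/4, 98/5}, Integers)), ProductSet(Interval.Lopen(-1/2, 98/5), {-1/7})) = Union(ProductSet({-10/7}, Range(0, 1, 1)), ProductSet(Interval.Lopen(-1/2, 98/5), {-1/7}))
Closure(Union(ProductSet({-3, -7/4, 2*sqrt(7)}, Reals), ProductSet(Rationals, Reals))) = ProductSet(Reals, Reals)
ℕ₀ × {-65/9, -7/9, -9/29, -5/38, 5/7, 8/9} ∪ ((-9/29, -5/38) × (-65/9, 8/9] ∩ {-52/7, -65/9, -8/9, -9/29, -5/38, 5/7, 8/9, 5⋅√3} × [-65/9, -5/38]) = ℕ₀ × {-65/9, -7/9, -9/29, -5/38, 5/7, 8/9}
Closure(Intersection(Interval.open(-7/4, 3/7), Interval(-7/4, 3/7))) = Interval(-7/4, 3/7)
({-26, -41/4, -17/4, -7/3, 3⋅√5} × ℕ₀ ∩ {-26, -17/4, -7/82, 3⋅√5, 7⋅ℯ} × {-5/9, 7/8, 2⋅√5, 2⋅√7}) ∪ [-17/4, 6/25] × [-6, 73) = [-17/4, 6/25] × [-6, 73)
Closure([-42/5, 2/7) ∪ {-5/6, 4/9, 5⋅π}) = [-42/5, 2/7] ∪ {4/9, 5⋅π}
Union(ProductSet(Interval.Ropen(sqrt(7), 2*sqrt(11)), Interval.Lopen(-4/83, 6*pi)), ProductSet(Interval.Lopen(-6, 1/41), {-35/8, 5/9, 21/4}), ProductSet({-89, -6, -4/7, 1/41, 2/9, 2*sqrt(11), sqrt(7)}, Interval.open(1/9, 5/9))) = Union(ProductSet({-89, -6, -4/7, 1/41, 2/9, 2*sqrt(11), sqrt(7)}, Interval.open(1/9, 5/9)), ProductSet(Interval.Lopen(-6, 1/41), {-35/8, 5/9, 21/4}), ProductSet(Interval.Ropen(sqrt(7), 2*sqrt(11)), Interval.Lopen(-4/83, 6*pi)))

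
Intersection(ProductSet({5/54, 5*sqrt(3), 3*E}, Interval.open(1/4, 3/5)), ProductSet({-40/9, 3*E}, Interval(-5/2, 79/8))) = ProductSet({3*E}, Interval.open(1/4, 3/5))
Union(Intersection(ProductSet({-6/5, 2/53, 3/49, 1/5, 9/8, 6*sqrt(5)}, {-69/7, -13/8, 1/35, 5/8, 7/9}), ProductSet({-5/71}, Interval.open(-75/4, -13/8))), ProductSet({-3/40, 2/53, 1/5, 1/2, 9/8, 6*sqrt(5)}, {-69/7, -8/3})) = ProductSet({-3/40, 2/53, 1/5, 1/2, 9/8, 6*sqrt(5)}, {-69/7, -8/3})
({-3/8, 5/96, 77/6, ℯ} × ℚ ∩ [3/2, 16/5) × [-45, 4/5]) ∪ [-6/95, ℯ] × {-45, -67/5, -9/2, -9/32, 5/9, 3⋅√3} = ({ℯ} × (ℚ ∩ [-45, 4/5])) ∪ ([-6/95, ℯ] × {-45, -67/5, -9/2, -9/32, 5/9, 3⋅√3})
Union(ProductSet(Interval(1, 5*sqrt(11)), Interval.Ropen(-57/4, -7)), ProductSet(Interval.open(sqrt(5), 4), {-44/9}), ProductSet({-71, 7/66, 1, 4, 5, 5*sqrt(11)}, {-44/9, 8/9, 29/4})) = Union(ProductSet({-71, 7/66, 1, 4, 5, 5*sqrt(11)}, {-44/9, 8/9, 29/4}), ProductSet(Interval(1, 5*sqrt(11)), Interval.Ropen(-57/4, -7)), ProductSet(Interval.open(sqrt(5), 4), {-44/9}))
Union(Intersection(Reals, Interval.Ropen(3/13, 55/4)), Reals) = Interval(-oo, oo)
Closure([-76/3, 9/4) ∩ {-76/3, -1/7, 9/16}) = {-76/3, -1/7, 9/16}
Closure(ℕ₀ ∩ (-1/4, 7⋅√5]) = {0, 1, …, 15}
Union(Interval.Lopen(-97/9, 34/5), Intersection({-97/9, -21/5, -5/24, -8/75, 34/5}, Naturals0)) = Interval.Lopen(-97/9, 34/5)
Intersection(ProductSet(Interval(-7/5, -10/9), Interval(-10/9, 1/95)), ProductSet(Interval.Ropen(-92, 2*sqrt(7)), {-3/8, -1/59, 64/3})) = ProductSet(Interval(-7/5, -10/9), {-3/8, -1/59})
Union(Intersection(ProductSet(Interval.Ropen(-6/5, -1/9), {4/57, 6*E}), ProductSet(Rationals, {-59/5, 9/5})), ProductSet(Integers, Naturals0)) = ProductSet(Integers, Naturals0)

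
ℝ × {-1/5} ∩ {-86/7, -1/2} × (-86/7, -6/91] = {-86/7, -1/2} × {-1/5}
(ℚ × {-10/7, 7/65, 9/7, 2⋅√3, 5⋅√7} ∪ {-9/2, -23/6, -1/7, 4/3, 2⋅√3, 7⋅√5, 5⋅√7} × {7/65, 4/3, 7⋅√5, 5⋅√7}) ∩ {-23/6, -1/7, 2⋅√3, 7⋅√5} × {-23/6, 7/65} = {-23/6, -1/7, 2⋅√3, 7⋅√5} × {7/65}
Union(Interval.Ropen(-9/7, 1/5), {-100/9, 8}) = Union({-100/9, 8}, Interval.Ropen(-9/7, 1/5))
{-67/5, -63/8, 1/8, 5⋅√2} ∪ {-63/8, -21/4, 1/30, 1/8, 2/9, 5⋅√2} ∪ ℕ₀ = {-67/5, -63/8, -21/4, 1/30, 1/8, 2/9, 5⋅√2} ∪ ℕ₀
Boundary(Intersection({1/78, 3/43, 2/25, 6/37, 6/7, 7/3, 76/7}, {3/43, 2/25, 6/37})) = {3/43, 2/25, 6/37}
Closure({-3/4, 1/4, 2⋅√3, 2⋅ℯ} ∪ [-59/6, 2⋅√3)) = [-59/6, 2⋅√3] ∪ {2⋅ℯ}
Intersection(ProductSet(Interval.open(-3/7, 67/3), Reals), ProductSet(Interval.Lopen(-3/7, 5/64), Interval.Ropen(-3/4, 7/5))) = ProductSet(Interval.Lopen(-3/7, 5/64), Interval.Ropen(-3/4, 7/5))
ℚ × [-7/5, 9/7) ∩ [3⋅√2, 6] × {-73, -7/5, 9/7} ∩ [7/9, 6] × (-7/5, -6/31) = ∅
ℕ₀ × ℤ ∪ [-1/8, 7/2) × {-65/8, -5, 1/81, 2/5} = (ℕ₀ × ℤ) ∪ ([-1/8, 7/2) × {-65/8, -5, 1/81, 2/5})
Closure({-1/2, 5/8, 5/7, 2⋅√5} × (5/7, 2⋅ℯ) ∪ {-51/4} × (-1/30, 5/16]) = ({-51/4} × [-1/30, 5/16]) ∪ ({-1/2, 5/8, 5/7, 2⋅√5} × [5/7, 2⋅ℯ])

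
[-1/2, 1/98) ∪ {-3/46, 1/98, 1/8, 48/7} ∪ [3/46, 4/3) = [-1/2, 1/98] ∪ [3/46, 4/3) ∪ {48/7}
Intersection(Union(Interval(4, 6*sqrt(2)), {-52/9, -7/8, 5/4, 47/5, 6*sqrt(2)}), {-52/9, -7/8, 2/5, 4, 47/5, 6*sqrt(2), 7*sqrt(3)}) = {-52/9, -7/8, 4, 47/5, 6*sqrt(2)}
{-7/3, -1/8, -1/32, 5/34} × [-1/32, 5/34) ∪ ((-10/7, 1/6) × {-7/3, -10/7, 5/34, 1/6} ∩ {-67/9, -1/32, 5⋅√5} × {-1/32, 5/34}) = ({-1/32} × {5/34}) ∪ ({-7/3, -1/8, -1/32, 5/34} × [-1/32, 5/34))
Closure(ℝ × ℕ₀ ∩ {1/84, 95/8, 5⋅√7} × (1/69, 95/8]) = {1/84, 95/8, 5⋅√7} × {1, 2, …, 11}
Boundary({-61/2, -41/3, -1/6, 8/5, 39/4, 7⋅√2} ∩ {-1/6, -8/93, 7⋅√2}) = {-1/6, 7⋅√2}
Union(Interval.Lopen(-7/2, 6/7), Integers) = Union(Integers, Interval.Lopen(-7/2, 6/7))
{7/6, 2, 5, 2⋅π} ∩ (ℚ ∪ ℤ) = {7/6, 2, 5}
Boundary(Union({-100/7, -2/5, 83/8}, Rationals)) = Reals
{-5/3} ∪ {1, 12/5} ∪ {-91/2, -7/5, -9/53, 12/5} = {-91/2, -5/3, -7/5, -9/53, 1, 12/5}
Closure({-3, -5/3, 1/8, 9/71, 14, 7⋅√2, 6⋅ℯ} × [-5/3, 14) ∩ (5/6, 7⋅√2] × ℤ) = {7⋅√2} × {-1, 0, …, 13}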